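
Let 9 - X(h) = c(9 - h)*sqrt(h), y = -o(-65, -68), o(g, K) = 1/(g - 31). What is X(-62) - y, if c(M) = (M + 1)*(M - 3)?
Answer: 863/96 - 4896*I*sqrt(62) ≈ 8.9896 - 38551.0*I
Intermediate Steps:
o(g, K) = 1/(-31 + g)
c(M) = (1 + M)*(-3 + M)
y = 1/96 (y = -1/(-31 - 65) = -1/(-96) = -1*(-1/96) = 1/96 ≈ 0.010417)
X(h) = 9 - sqrt(h)*(-21 + (9 - h)**2 + 2*h) (X(h) = 9 - (-3 + (9 - h)**2 - 2*(9 - h))*sqrt(h) = 9 - (-3 + (9 - h)**2 + (-18 + 2*h))*sqrt(h) = 9 - (-21 + (9 - h)**2 + 2*h)*sqrt(h) = 9 - sqrt(h)*(-21 + (9 - h)**2 + 2*h))
X(-62) - y = (9 + sqrt(-62)*(21 - (-9 - 62)**2 - 2*(-62))) - 1*1/96 = (9 + (I*sqrt(62))*(21 - 1*(-71)**2 + 124)) - 1/96 = (9 + (I*sqrt(62))*(21 - 1*5041 + 124)) - 1/96 = (9 + (I*sqrt(62))*(21 - 5041 + 124)) - 1/96 = (9 + (I*sqrt(62))*(-4896)) - 1/96 = (9 - 4896*I*sqrt(62)) - 1/96 = 863/96 - 4896*I*sqrt(62)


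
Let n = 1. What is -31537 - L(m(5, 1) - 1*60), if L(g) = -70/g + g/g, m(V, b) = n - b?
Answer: -189235/6 ≈ -31539.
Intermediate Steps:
m(V, b) = 1 - b
L(g) = 1 - 70/g (L(g) = -70/g + 1 = 1 - 70/g)
-31537 - L(m(5, 1) - 1*60) = -31537 - (-70 + ((1 - 1*1) - 1*60))/((1 - 1*1) - 1*60) = -31537 - (-70 + ((1 - 1) - 60))/((1 - 1) - 60) = -31537 - (-70 + (0 - 60))/(0 - 60) = -31537 - (-70 - 60)/(-60) = -31537 - (-1)*(-130)/60 = -31537 - 1*13/6 = -31537 - 13/6 = -189235/6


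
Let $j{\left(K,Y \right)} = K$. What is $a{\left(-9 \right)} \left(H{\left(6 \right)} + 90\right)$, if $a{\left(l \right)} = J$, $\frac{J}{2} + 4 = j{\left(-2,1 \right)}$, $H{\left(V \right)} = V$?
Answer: $-1152$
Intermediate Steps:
$J = -12$ ($J = -8 + 2 \left(-2\right) = -8 - 4 = -12$)
$a{\left(l \right)} = -12$
$a{\left(-9 \right)} \left(H{\left(6 \right)} + 90\right) = - 12 \left(6 + 90\right) = \left(-12\right) 96 = -1152$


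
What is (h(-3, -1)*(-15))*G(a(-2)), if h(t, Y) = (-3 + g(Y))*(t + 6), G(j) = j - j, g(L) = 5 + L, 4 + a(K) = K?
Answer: 0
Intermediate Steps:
a(K) = -4 + K
G(j) = 0
h(t, Y) = (2 + Y)*(6 + t) (h(t, Y) = (-3 + (5 + Y))*(t + 6) = (2 + Y)*(6 + t))
(h(-3, -1)*(-15))*G(a(-2)) = ((12 + 2*(-3) + 6*(-1) - 1*(-3))*(-15))*0 = ((12 - 6 - 6 + 3)*(-15))*0 = (3*(-15))*0 = -45*0 = 0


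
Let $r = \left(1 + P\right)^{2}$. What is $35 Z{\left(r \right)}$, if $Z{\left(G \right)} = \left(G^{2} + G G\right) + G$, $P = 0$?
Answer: $105$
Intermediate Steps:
$r = 1$ ($r = \left(1 + 0\right)^{2} = 1^{2} = 1$)
$Z{\left(G \right)} = G + 2 G^{2}$ ($Z{\left(G \right)} = \left(G^{2} + G^{2}\right) + G = 2 G^{2} + G = G + 2 G^{2}$)
$35 Z{\left(r \right)} = 35 \cdot 1 \left(1 + 2 \cdot 1\right) = 35 \cdot 1 \left(1 + 2\right) = 35 \cdot 1 \cdot 3 = 35 \cdot 3 = 105$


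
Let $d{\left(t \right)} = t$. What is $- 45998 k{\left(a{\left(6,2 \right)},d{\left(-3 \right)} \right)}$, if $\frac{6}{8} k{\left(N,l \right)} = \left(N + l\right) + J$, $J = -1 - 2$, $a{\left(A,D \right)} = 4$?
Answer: $\frac{367984}{3} \approx 1.2266 \cdot 10^{5}$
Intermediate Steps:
$J = -3$
$k{\left(N,l \right)} = -4 + \frac{4 N}{3} + \frac{4 l}{3}$ ($k{\left(N,l \right)} = \frac{4 \left(\left(N + l\right) - 3\right)}{3} = \frac{4 \left(-3 + N + l\right)}{3} = -4 + \frac{4 N}{3} + \frac{4 l}{3}$)
$- 45998 k{\left(a{\left(6,2 \right)},d{\left(-3 \right)} \right)} = - 45998 \left(-4 + \frac{4}{3} \cdot 4 + \frac{4}{3} \left(-3\right)\right) = - 45998 \left(-4 + \frac{16}{3} - 4\right) = \left(-45998\right) \left(- \frac{8}{3}\right) = \frac{367984}{3}$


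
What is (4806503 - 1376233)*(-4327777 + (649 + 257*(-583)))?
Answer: -15357178148930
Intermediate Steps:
(4806503 - 1376233)*(-4327777 + (649 + 257*(-583))) = 3430270*(-4327777 + (649 - 149831)) = 3430270*(-4327777 - 149182) = 3430270*(-4476959) = -15357178148930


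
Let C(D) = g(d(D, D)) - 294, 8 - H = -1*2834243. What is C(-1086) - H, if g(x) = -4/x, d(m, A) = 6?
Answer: -8503637/3 ≈ -2.8345e+6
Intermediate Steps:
H = 2834251 (H = 8 - (-1)*2834243 = 8 - 1*(-2834243) = 8 + 2834243 = 2834251)
C(D) = -884/3 (C(D) = -4/6 - 294 = -4*⅙ - 294 = -⅔ - 294 = -884/3)
C(-1086) - H = -884/3 - 1*2834251 = -884/3 - 2834251 = -8503637/3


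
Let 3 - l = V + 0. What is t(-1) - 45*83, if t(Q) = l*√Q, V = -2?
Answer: -3735 + 5*I ≈ -3735.0 + 5.0*I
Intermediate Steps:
l = 5 (l = 3 - (-2 + 0) = 3 - 1*(-2) = 3 + 2 = 5)
t(Q) = 5*√Q
t(-1) - 45*83 = 5*√(-1) - 45*83 = 5*I - 3735 = -3735 + 5*I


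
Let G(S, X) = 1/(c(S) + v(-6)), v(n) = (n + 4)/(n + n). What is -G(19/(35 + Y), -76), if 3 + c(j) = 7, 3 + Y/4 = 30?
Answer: -6/25 ≈ -0.24000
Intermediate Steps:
Y = 108 (Y = -12 + 4*30 = -12 + 120 = 108)
v(n) = (4 + n)/(2*n) (v(n) = (4 + n)/((2*n)) = (4 + n)*(1/(2*n)) = (4 + n)/(2*n))
c(j) = 4 (c(j) = -3 + 7 = 4)
G(S, X) = 6/25 (G(S, X) = 1/(4 + (½)*(4 - 6)/(-6)) = 1/(4 + (½)*(-⅙)*(-2)) = 1/(4 + ⅙) = 1/(25/6) = 6/25)
-G(19/(35 + Y), -76) = -1*6/25 = -6/25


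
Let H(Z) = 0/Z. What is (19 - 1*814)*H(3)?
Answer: 0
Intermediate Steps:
H(Z) = 0
(19 - 1*814)*H(3) = (19 - 1*814)*0 = (19 - 814)*0 = -795*0 = 0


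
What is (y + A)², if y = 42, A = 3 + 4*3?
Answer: 3249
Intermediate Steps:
A = 15 (A = 3 + 12 = 15)
(y + A)² = (42 + 15)² = 57² = 3249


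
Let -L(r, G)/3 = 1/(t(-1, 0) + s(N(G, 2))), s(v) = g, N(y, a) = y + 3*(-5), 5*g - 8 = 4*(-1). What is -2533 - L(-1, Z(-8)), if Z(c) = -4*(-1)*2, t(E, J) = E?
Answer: -2548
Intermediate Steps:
g = ⅘ (g = 8/5 + (4*(-1))/5 = 8/5 + (⅕)*(-4) = 8/5 - ⅘ = ⅘ ≈ 0.80000)
N(y, a) = -15 + y (N(y, a) = y - 15 = -15 + y)
s(v) = ⅘
Z(c) = 8 (Z(c) = 4*2 = 8)
L(r, G) = 15 (L(r, G) = -3/(-1 + ⅘) = -3/(-⅕) = -3*(-5) = 15)
-2533 - L(-1, Z(-8)) = -2533 - 1*15 = -2533 - 15 = -2548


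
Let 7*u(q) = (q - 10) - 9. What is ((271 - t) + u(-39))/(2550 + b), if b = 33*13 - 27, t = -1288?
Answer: 10855/20664 ≈ 0.52531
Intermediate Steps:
u(q) = -19/7 + q/7 (u(q) = ((q - 10) - 9)/7 = ((-10 + q) - 9)/7 = (-19 + q)/7 = -19/7 + q/7)
b = 402 (b = 429 - 27 = 402)
((271 - t) + u(-39))/(2550 + b) = ((271 - 1*(-1288)) + (-19/7 + (⅐)*(-39)))/(2550 + 402) = ((271 + 1288) + (-19/7 - 39/7))/2952 = (1559 - 58/7)*(1/2952) = (10855/7)*(1/2952) = 10855/20664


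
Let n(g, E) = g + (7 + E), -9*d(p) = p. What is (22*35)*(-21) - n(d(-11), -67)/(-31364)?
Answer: -4564403449/282276 ≈ -16170.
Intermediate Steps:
d(p) = -p/9
n(g, E) = 7 + E + g
(22*35)*(-21) - n(d(-11), -67)/(-31364) = (22*35)*(-21) - (7 - 67 - ⅑*(-11))/(-31364) = 770*(-21) - (7 - 67 + 11/9)*(-1)/31364 = -16170 - (-529)*(-1)/(9*31364) = -16170 - 1*529/282276 = -16170 - 529/282276 = -4564403449/282276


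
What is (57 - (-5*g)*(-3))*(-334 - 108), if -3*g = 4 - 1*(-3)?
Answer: -40664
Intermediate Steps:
g = -7/3 (g = -(4 - 1*(-3))/3 = -(4 + 3)/3 = -⅓*7 = -7/3 ≈ -2.3333)
(57 - (-5*g)*(-3))*(-334 - 108) = (57 - (-5*(-7/3))*(-3))*(-334 - 108) = (57 - 35*(-3)/3)*(-442) = (57 - 1*(-35))*(-442) = (57 + 35)*(-442) = 92*(-442) = -40664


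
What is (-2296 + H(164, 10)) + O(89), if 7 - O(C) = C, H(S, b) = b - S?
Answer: -2532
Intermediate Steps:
O(C) = 7 - C
(-2296 + H(164, 10)) + O(89) = (-2296 + (10 - 1*164)) + (7 - 1*89) = (-2296 + (10 - 164)) + (7 - 89) = (-2296 - 154) - 82 = -2450 - 82 = -2532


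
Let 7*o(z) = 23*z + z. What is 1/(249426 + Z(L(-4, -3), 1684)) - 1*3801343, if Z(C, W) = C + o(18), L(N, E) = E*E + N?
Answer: -6638851681000/1746449 ≈ -3.8013e+6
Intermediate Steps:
o(z) = 24*z/7 (o(z) = (23*z + z)/7 = (24*z)/7 = 24*z/7)
L(N, E) = N + E**2 (L(N, E) = E**2 + N = N + E**2)
Z(C, W) = 432/7 + C (Z(C, W) = C + (24/7)*18 = C + 432/7 = 432/7 + C)
1/(249426 + Z(L(-4, -3), 1684)) - 1*3801343 = 1/(249426 + (432/7 + (-4 + (-3)**2))) - 1*3801343 = 1/(249426 + (432/7 + (-4 + 9))) - 3801343 = 1/(249426 + (432/7 + 5)) - 3801343 = 1/(249426 + 467/7) - 3801343 = 1/(1746449/7) - 3801343 = 7/1746449 - 3801343 = -6638851681000/1746449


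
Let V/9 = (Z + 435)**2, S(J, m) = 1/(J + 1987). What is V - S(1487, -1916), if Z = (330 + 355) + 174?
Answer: 52352915975/3474 ≈ 1.5070e+7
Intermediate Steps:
Z = 859 (Z = 685 + 174 = 859)
S(J, m) = 1/(1987 + J)
V = 15069924 (V = 9*(859 + 435)**2 = 9*1294**2 = 9*1674436 = 15069924)
V - S(1487, -1916) = 15069924 - 1/(1987 + 1487) = 15069924 - 1/3474 = 52352915975/3474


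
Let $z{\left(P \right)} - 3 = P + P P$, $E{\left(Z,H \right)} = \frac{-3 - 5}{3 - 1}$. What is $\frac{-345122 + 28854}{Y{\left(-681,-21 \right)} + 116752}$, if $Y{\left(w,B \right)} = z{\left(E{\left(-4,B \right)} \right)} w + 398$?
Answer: $- \frac{316268}{106935} \approx -2.9576$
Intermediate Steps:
$E{\left(Z,H \right)} = -4$ ($E{\left(Z,H \right)} = - \frac{8}{2} = \left(-8\right) \frac{1}{2} = -4$)
$z{\left(P \right)} = 3 + P + P^{2}$ ($z{\left(P \right)} = 3 + \left(P + P P\right) = 3 + \left(P + P^{2}\right) = 3 + P + P^{2}$)
$Y{\left(w,B \right)} = 398 + 15 w$ ($Y{\left(w,B \right)} = \left(3 - 4 + \left(-4\right)^{2}\right) w + 398 = \left(3 - 4 + 16\right) w + 398 = 15 w + 398 = 398 + 15 w$)
$\frac{-345122 + 28854}{Y{\left(-681,-21 \right)} + 116752} = \frac{-345122 + 28854}{\left(398 + 15 \left(-681\right)\right) + 116752} = - \frac{316268}{\left(398 - 10215\right) + 116752} = - \frac{316268}{-9817 + 116752} = - \frac{316268}{106935}$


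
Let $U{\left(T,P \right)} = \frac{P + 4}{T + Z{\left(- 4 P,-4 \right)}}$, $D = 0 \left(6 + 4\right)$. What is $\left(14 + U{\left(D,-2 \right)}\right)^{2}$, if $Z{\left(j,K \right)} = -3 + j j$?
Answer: $\frac{732736}{3721} \approx 196.92$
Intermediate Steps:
$Z{\left(j,K \right)} = -3 + j^{2}$
$D = 0$ ($D = 0 \cdot 10 = 0$)
$U{\left(T,P \right)} = \frac{4 + P}{-3 + T + 16 P^{2}}$ ($U{\left(T,P \right)} = \frac{P + 4}{T + \left(-3 + \left(- 4 P\right)^{2}\right)} = \frac{4 + P}{T + \left(-3 + 16 P^{2}\right)} = \frac{4 + P}{-3 + T + 16 P^{2}}$)
$\left(14 + U{\left(D,-2 \right)}\right)^{2} = \left(14 + \frac{4 - 2}{-3 + 0 + 16 \left(-2\right)^{2}}\right)^{2} = \left(14 + \frac{1}{-3 + 0 + 16 \cdot 4} \cdot 2\right)^{2} = \left(14 + \frac{1}{-3 + 0 + 64} \cdot 2\right)^{2} = \left(14 + \frac{1}{61} \cdot 2\right)^{2} = \left(14 + \frac{2}{61}\right)^{2} = \left(\frac{856}{61}\right)^{2} = \frac{732736}{3721}$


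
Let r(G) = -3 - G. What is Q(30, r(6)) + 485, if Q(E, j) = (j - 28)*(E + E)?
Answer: -1735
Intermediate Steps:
Q(E, j) = 2*E*(-28 + j) (Q(E, j) = (-28 + j)*(2*E) = 2*E*(-28 + j))
Q(30, r(6)) + 485 = 2*30*(-28 + (-3 - 1*6)) + 485 = 2*30*(-28 + (-3 - 6)) + 485 = 2*30*(-28 - 9) + 485 = 2*30*(-37) + 485 = -2220 + 485 = -1735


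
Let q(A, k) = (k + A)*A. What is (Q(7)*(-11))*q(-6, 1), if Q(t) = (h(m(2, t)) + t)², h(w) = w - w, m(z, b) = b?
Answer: -16170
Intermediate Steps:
q(A, k) = A*(A + k) (q(A, k) = (A + k)*A = A*(A + k))
h(w) = 0
Q(t) = t² (Q(t) = (0 + t)² = t²)
(Q(7)*(-11))*q(-6, 1) = (7²*(-11))*(-6*(-6 + 1)) = (49*(-11))*(-6*(-5)) = -539*30 = -16170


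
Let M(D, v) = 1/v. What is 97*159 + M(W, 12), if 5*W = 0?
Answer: 185077/12 ≈ 15423.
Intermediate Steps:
W = 0 (W = (1/5)*0 = 0)
97*159 + M(W, 12) = 97*159 + 1/12 = 15423 + 1/12 = 185077/12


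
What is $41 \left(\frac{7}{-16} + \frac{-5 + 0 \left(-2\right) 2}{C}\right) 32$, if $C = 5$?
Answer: $-1886$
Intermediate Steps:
$41 \left(\frac{7}{-16} + \frac{-5 + 0 \left(-2\right) 2}{C}\right) 32 = 41 \left(\frac{7}{-16} + \frac{-5 + 0 \left(-2\right) 2}{5}\right) 32 = 41 \left(7 \left(- \frac{1}{16}\right) + \left(-5 + 0 \cdot 2\right) \frac{1}{5}\right) 32 = 41 \left(- \frac{7}{16} + \left(-5 + 0\right) \frac{1}{5}\right) 32 = 41 \left(- \frac{7}{16} - 1\right) 32 = 41 \left(- \frac{23}{16}\right) 32 = \left(- \frac{943}{16}\right) 32 = -1886$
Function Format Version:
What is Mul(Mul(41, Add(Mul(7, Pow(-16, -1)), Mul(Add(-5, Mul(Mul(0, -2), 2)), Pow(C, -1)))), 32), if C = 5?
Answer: -1886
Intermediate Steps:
Mul(Mul(41, Add(Mul(7, Pow(-16, -1)), Mul(Add(-5, Mul(Mul(0, -2), 2)), Pow(C, -1)))), 32) = Mul(Mul(41, Add(Mul(7, Pow(-16, -1)), Mul(Add(-5, Mul(Mul(0, -2), 2)), Pow(5, -1)))), 32) = Mul(Mul(41, Add(Mul(7, Rational(-1, 16)), Mul(Add(-5, Mul(0, 2)), Rational(1, 5)))), 32) = Mul(Mul(41, Add(Rational(-7, 16), Mul(Add(-5, 0), Rational(1, 5)))), 32) = Mul(Mul(41, Add(Rational(-7, 16), Mul(-5, Rational(1, 5)))), 32) = Mul(Mul(41, Add(Rational(-7, 16), -1)), 32) = Mul(Mul(41, Rational(-23, 16)), 32) = Mul(Rational(-943, 16), 32) = -1886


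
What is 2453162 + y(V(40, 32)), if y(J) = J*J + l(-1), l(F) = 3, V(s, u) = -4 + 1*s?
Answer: 2454461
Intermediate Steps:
V(s, u) = -4 + s
y(J) = 3 + J² (y(J) = J*J + 3 = J² + 3 = 3 + J²)
2453162 + y(V(40, 32)) = 2453162 + (3 + (-4 + 40)²) = 2453162 + (3 + 36²) = 2453162 + (3 + 1296) = 2453162 + 1299 = 2454461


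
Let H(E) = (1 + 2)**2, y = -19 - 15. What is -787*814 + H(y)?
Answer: -640609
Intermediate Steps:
y = -34
H(E) = 9 (H(E) = 3**2 = 9)
-787*814 + H(y) = -787*814 + 9 = -640618 + 9 = -640609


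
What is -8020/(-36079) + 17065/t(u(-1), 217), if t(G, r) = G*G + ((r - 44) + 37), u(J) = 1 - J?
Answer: 617404415/7720906 ≈ 79.965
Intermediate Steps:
t(G, r) = -7 + r + G² (t(G, r) = G² + ((-44 + r) + 37) = G² + (-7 + r) = -7 + r + G²)
-8020/(-36079) + 17065/t(u(-1), 217) = -8020/(-36079) + 17065/(-7 + 217 + (1 - 1*(-1))²) = -8020*(-1/36079) + 17065/(-7 + 217 + (1 + 1)²) = 8020/36079 + 17065/(-7 + 217 + 2²) = 8020/36079 + 17065/(-7 + 217 + 4) = 8020/36079 + 17065/214 = 617404415/7720906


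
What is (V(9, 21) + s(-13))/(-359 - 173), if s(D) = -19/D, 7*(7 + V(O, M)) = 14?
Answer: 23/3458 ≈ 0.0066512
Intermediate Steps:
V(O, M) = -5 (V(O, M) = -7 + (⅐)*14 = -7 + 2 = -5)
(V(9, 21) + s(-13))/(-359 - 173) = (-5 - 19/(-13))/(-359 - 173) = (-5 - 19*(-1/13))/(-532) = (-5 + 19/13)*(-1/532) = -46/13*(-1/532) = 23/3458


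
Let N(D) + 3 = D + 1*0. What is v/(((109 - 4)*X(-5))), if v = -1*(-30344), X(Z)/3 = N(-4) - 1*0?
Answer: -30344/2205 ≈ -13.761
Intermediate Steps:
N(D) = -3 + D (N(D) = -3 + (D + 1*0) = -3 + (D + 0) = -3 + D)
X(Z) = -21 (X(Z) = 3*((-3 - 4) - 1*0) = 3*(-7 + 0) = 3*(-7) = -21)
v = 30344
v/(((109 - 4)*X(-5))) = 30344/(((109 - 4)*(-21))) = 30344/((105*(-21))) = 30344/(-2205) = 30344*(-1/2205) = -30344/2205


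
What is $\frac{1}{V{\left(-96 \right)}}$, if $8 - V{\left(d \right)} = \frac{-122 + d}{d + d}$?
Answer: $\frac{96}{659} \approx 0.14568$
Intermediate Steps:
$V{\left(d \right)} = 8 - \frac{-122 + d}{2 d}$ ($V{\left(d \right)} = 8 - \frac{-122 + d}{d + d} = 8 - \frac{-122 + d}{2 d}$)
$\frac{1}{V{\left(-96 \right)}} = \frac{1}{\frac{15}{2} + \frac{61}{-96}} = \frac{1}{\frac{15}{2} + 61 \left(- \frac{1}{96}\right)} = \frac{1}{\frac{15}{2} - \frac{61}{96}} = \frac{1}{\frac{659}{96}} = \frac{96}{659}$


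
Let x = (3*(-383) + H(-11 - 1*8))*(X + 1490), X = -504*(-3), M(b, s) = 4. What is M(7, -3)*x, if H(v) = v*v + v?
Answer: -9690456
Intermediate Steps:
H(v) = v + v**2 (H(v) = v**2 + v = v + v**2)
X = 1512
x = -2422614 (x = (3*(-383) + (-11 - 1*8)*(1 + (-11 - 1*8)))*(1512 + 1490) = (-1149 + (-11 - 8)*(1 + (-11 - 8)))*3002 = (-1149 - 19*(1 - 19))*3002 = (-1149 - 19*(-18))*3002 = (-1149 + 342)*3002 = -807*3002 = -2422614)
M(7, -3)*x = 4*(-2422614) = -9690456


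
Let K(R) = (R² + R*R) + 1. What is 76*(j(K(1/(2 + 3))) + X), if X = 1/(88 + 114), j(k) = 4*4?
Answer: 122854/101 ≈ 1216.4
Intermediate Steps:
K(R) = 1 + 2*R² (K(R) = (R² + R²) + 1 = 2*R² + 1 = 1 + 2*R²)
j(k) = 16
X = 1/202 ≈ 0.0049505
76*(j(K(1/(2 + 3))) + X) = 76*(16 + 1/202) = 76*(3233/202) = 122854/101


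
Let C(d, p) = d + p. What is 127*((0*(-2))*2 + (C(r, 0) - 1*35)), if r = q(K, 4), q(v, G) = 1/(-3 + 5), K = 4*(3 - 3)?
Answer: -8763/2 ≈ -4381.5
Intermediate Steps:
K = 0 (K = 4*0 = 0)
q(v, G) = ½ (q(v, G) = 1/2 = ½)
r = ½ ≈ 0.50000
127*((0*(-2))*2 + (C(r, 0) - 1*35)) = 127*((0*(-2))*2 + ((½ + 0) - 1*35)) = 127*(0*2 + (½ - 35)) = 127*(0 - 69/2) = 127*(-69/2) = -8763/2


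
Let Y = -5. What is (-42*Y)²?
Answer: 44100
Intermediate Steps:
(-42*Y)² = (-42*(-5))² = 210² = 44100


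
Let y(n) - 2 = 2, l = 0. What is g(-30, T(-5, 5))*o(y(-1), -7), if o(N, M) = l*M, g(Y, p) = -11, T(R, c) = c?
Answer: 0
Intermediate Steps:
y(n) = 4 (y(n) = 2 + 2 = 4)
o(N, M) = 0 (o(N, M) = 0*M = 0)
g(-30, T(-5, 5))*o(y(-1), -7) = -11*0 = 0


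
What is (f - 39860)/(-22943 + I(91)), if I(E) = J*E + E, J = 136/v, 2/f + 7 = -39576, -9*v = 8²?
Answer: 12622227056/7787519837 ≈ 1.6208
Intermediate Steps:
v = -64/9 (v = -⅑*8² = -⅑*64 = -64/9 ≈ -7.1111)
f = -2/39583 (f = 2/(-7 - 39576) = 2/(-39583) = 2*(-1/39583) = -2/39583 ≈ -5.0527e-5)
J = -153/8 (J = 136/(-64/9) = 136*(-9/64) = -153/8 ≈ -19.125)
I(E) = -145*E/8 (I(E) = -153*E/8 + E = -145*E/8)
(f - 39860)/(-22943 + I(91)) = (-2/39583 - 39860)/(-22943 - 145/8*91) = -1577778382/(39583*(-22943 - 13195/8)) = -1577778382/(39583*(-196739/8)) = -1577778382/39583*(-8/196739) = 12622227056/7787519837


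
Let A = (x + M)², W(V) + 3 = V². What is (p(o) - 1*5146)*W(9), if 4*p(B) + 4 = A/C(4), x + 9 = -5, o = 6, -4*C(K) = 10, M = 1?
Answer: -2013921/5 ≈ -4.0278e+5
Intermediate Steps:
C(K) = -5/2 (C(K) = -¼*10 = -5/2)
x = -14 (x = -9 - 5 = -14)
W(V) = -3 + V²
A = 169 (A = (-14 + 1)² = (-13)² = 169)
p(B) = -179/10 (p(B) = -1 + (169/(-5/2))/4 = -1 + (169*(-⅖))/4 = -1 + (¼)*(-338/5) = -1 - 169/10 = -179/10)
(p(o) - 1*5146)*W(9) = (-179/10 - 1*5146)*(-3 + 9²) = (-179/10 - 5146)*(-3 + 81) = -51639/10*78 = -2013921/5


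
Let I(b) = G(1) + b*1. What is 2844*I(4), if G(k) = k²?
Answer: 14220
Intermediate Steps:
I(b) = 1 + b (I(b) = 1² + b*1 = 1 + b)
2844*I(4) = 2844*(1 + 4) = 2844*5 = 14220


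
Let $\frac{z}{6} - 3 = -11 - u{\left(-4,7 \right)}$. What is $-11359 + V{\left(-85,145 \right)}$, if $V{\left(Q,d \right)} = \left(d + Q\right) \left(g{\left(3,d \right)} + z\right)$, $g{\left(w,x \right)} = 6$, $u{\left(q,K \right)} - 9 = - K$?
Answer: $-14599$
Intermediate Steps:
$u{\left(q,K \right)} = 9 - K$
$z = -60$ ($z = 18 + 6 \left(-11 - \left(9 - 7\right)\right) = 18 + 6 \left(-11 - 2\right) = 18 + 6 \left(-13\right) = 18 - 78 = -60$)
$V{\left(Q,d \right)} = - 54 Q - 54 d$ ($V{\left(Q,d \right)} = \left(d + Q\right) \left(6 - 60\right) = \left(Q + d\right) \left(-54\right) = - 54 Q - 54 d$)
$-11359 + V{\left(-85,145 \right)} = -11359 - 3240 = -14599$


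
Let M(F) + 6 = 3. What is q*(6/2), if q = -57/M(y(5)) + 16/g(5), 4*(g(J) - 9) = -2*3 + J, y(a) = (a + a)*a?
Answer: 2187/35 ≈ 62.486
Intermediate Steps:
y(a) = 2*a**2 (y(a) = (2*a)*a = 2*a**2)
M(F) = -3 (M(F) = -6 + 3 = -3)
g(J) = 15/2 + J/4 (g(J) = 9 + (-2*3 + J)/4 = 9 + (-6 + J)/4 = 9 + (-3/2 + J/4) = 15/2 + J/4)
q = 729/35 (q = -57/(-3) + 16/(15/2 + (1/4)*5) = -57*(-1/3) + 16/(15/2 + 5/4) = 19 + 16/(35/4) = 19 + 16*(4/35) = 19 + 64/35 = 729/35 ≈ 20.829)
q*(6/2) = 729*(6/2)/35 = 729*(6*(1/2))/35 = (729/35)*3 = 2187/35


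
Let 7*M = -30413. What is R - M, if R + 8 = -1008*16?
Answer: -82539/7 ≈ -11791.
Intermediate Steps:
R = -16136 (R = -8 - 1008*16 = -8 - 16128 = -16136)
M = -30413/7 (M = (⅐)*(-30413) = -30413/7 ≈ -4344.7)
R - M = -16136 - 1*(-30413/7) = -16136 + 30413/7 = -82539/7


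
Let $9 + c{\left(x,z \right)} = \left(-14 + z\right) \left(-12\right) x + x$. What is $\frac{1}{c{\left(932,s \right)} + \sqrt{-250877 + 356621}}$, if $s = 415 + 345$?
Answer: $- \frac{8342341}{69594653254537} - \frac{4 \sqrt{6609}}{69594653254537} \approx -1.1988 \cdot 10^{-7}$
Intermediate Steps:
$s = 760$
$c{\left(x,z \right)} = -9 + x + x \left(168 - 12 z\right)$ ($c{\left(x,z \right)} = -9 + \left(\left(-14 + z\right) \left(-12\right) x + x\right) = -9 + \left(\left(168 - 12 z\right) x + x\right) = -9 + \left(x \left(168 - 12 z\right) + x\right) = -9 + \left(x + x \left(168 - 12 z\right)\right) = -9 + x + x \left(168 - 12 z\right)$)
$\frac{1}{c{\left(932,s \right)} + \sqrt{-250877 + 356621}} = \frac{1}{\left(-9 + 169 \cdot 932 - 11184 \cdot 760\right) + \sqrt{-250877 + 356621}} = \frac{1}{\left(-9 + 157508 - 8499840\right) + \sqrt{105744}} = \frac{1}{-8342341 + 4 \sqrt{6609}}$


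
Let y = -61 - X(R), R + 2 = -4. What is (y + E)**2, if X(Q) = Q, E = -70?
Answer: 15625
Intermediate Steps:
R = -6 (R = -2 - 4 = -6)
y = -55 (y = -61 - 1*(-6) = -61 + 6 = -55)
(y + E)**2 = (-55 - 70)**2 = (-125)**2 = 15625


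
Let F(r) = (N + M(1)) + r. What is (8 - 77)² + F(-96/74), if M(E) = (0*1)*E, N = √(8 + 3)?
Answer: 176109/37 + √11 ≈ 4763.0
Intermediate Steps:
N = √11 ≈ 3.3166
M(E) = 0 (M(E) = 0*E = 0)
F(r) = r + √11 (F(r) = (√11 + 0) + r = √11 + r = r + √11)
(8 - 77)² + F(-96/74) = (8 - 77)² + (-96/74 + √11) = (-69)² + (-96*1/74 + √11) = 4761 + (-48/37 + √11) = 176109/37 + √11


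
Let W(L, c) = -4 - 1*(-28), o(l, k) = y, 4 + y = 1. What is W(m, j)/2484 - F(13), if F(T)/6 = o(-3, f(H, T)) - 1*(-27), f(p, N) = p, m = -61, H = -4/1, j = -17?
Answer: -29806/207 ≈ -143.99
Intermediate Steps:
y = -3 (y = -4 + 1 = -3)
H = -4 (H = -4*1 = -4)
o(l, k) = -3
W(L, c) = 24 (W(L, c) = -4 + 28 = 24)
F(T) = 144 (F(T) = 6*(-3 - 1*(-27)) = 6*(-3 + 27) = 6*24 = 144)
W(m, j)/2484 - F(13) = 24/2484 - 1*144 = 24*(1/2484) - 144 = 2/207 - 144 = -29806/207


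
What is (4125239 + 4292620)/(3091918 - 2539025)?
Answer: 8417859/552893 ≈ 15.225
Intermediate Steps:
(4125239 + 4292620)/(3091918 - 2539025) = 8417859/552893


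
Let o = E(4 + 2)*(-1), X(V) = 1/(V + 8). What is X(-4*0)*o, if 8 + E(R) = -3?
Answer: 11/8 ≈ 1.3750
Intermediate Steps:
E(R) = -11 (E(R) = -8 - 3 = -11)
X(V) = 1/(8 + V)
o = 11 (o = -11*(-1) = 11)
X(-4*0)*o = 11/(8 - 4*0) = 11/(8 + 0) = 11/8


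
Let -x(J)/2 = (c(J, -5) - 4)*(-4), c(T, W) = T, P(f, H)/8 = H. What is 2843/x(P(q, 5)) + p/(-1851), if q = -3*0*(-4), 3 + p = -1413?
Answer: 1890067/177696 ≈ 10.637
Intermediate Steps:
p = -1416 (p = -3 - 1413 = -1416)
q = 0 (q = 0*(-4) = 0)
P(f, H) = 8*H
x(J) = -32 + 8*J (x(J) = -2*(J - 4)*(-4) = -2*(-4 + J)*(-4) = -2*(16 - 4*J) = -32 + 8*J)
2843/x(P(q, 5)) + p/(-1851) = 2843/(-32 + 8*(8*5)) - 1416/(-1851) = 2843/(-32 + 8*40) - 1416*(-1/1851) = 2843/(-32 + 320) + 472/617 = 2843/288 + 472/617 = 1890067/177696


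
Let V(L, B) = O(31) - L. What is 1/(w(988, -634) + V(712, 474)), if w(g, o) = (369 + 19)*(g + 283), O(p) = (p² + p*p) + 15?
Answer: 1/494373 ≈ 2.0228e-6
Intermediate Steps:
O(p) = 15 + 2*p² (O(p) = (p² + p²) + 15 = 2*p² + 15 = 15 + 2*p²)
w(g, o) = 109804 + 388*g (w(g, o) = 388*(283 + g) = 109804 + 388*g)
V(L, B) = 1937 - L (V(L, B) = (15 + 2*31²) - L = (15 + 2*961) - L = (15 + 1922) - L = 1937 - L)
1/(w(988, -634) + V(712, 474)) = 1/((109804 + 388*988) + (1937 - 1*712)) = 1/((109804 + 383344) + (1937 - 712)) = 1/(493148 + 1225) = 1/494373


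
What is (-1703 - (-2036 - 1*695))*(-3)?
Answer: -3084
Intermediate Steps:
(-1703 - (-2036 - 1*695))*(-3) = (-1703 - (-2036 - 695))*(-3) = (-1703 - 1*(-2731))*(-3) = (-1703 + 2731)*(-3) = 1028*(-3) = -3084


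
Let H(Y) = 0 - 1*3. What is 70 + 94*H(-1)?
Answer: -212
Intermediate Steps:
H(Y) = -3 (H(Y) = 0 - 3 = -3)
70 + 94*H(-1) = 70 + 94*(-3) = 70 - 282 = -212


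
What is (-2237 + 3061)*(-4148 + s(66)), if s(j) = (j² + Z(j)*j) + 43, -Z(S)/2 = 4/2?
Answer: -10712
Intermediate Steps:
Z(S) = -4 (Z(S) = -8/2 = -2*2 = -4)
s(j) = 43 + j² - 4*j (s(j) = (j² - 4*j) + 43 = 43 + j² - 4*j)
(-2237 + 3061)*(-4148 + s(66)) = (-2237 + 3061)*(-4148 + (43 + 66² - 4*66)) = 824*(-4148 + (43 + 4356 - 264)) = 824*(-4148 + 4135) = 824*(-13) = -10712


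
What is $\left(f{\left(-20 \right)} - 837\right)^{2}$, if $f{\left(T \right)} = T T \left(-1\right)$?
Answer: $1530169$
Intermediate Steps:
$f{\left(T \right)} = - T^{2}$ ($f{\left(T \right)} = T \left(- T\right) = - T^{2}$)
$\left(f{\left(-20 \right)} - 837\right)^{2} = \left(- \left(-20\right)^{2} - 837\right)^{2} = \left(\left(-1\right) 400 - 837\right)^{2} = \left(-400 - 837\right)^{2} = \left(-1237\right)^{2} = 1530169$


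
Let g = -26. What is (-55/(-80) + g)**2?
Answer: 164025/256 ≈ 640.72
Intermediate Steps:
(-55/(-80) + g)**2 = (-55/(-80) - 26)**2 = (-55*(-1/80) - 26)**2 = (11/16 - 26)**2 = (-405/16)**2 = 164025/256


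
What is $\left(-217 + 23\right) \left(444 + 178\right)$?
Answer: $-120668$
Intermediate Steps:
$\left(-217 + 23\right) \left(444 + 178\right) = \left(-194\right) 622 = -120668$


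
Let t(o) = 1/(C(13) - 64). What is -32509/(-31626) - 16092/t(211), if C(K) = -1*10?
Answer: 37660526317/31626 ≈ 1.1908e+6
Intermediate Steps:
C(K) = -10
t(o) = -1/74 (t(o) = 1/(-10 - 64) = 1/(-74) = -1/74)
-32509/(-31626) - 16092/t(211) = -32509/(-31626) - 16092/(-1/74) = -32509*(-1/31626) - 16092*(-74) = 32509/31626 + 1190808 = 37660526317/31626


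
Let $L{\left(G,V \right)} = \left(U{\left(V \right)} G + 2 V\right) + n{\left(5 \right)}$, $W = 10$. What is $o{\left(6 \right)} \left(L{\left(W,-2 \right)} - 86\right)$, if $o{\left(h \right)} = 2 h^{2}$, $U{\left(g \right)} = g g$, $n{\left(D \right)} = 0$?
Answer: $-3600$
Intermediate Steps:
$U{\left(g \right)} = g^{2}$
$L{\left(G,V \right)} = 2 V + G V^{2}$ ($L{\left(G,V \right)} = \left(V^{2} G + 2 V\right) + 0 = \left(G V^{2} + 2 V\right) + 0 = \left(2 V + G V^{2}\right) + 0 = 2 V + G V^{2}$)
$o{\left(6 \right)} \left(L{\left(W,-2 \right)} - 86\right) = 2 \cdot 6^{2} \left(- 2 \left(2 + 10 \left(-2\right)\right) - 86\right) = 2 \cdot 36 \left(- 2 \left(2 - 20\right) - 86\right) = 72 \left(\left(-2\right) \left(-18\right) - 86\right) = 72 \left(36 - 86\right) = 72 \left(-50\right) = -3600$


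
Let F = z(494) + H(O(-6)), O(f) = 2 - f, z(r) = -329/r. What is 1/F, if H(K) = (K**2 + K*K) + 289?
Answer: 494/205669 ≈ 0.0024019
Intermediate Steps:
H(K) = 289 + 2*K**2 (H(K) = (K**2 + K**2) + 289 = 2*K**2 + 289 = 289 + 2*K**2)
F = 205669/494 (F = -329/494 + (289 + 2*(2 - 1*(-6))**2) = -329*1/494 + (289 + 2*(2 + 6)**2) = -329/494 + (289 + 2*8**2) = -329/494 + (289 + 2*64) = -329/494 + (289 + 128) = -329/494 + 417 = 205669/494 ≈ 416.33)
1/F = 1/(205669/494) = 494/205669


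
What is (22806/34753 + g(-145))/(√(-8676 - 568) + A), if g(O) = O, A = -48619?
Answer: 243891330601/82149711522965 + 10032758*I*√2311/82149711522965 ≈ 0.0029689 + 5.871e-6*I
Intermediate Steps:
(22806/34753 + g(-145))/(√(-8676 - 568) + A) = (22806/34753 - 145)/(√(-8676 - 568) - 48619) = (22806*(1/34753) - 145)/(√(-9244) - 48619) = (22806/34753 - 145)/(2*I*√2311 - 48619) = -5016379/(34753*(-48619 + 2*I*√2311))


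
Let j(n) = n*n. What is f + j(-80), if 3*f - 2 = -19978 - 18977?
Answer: -19753/3 ≈ -6584.3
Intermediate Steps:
j(n) = n²
f = -38953/3 (f = ⅔ + (-19978 - 18977)/3 = ⅔ + (⅓)*(-38955) = ⅔ - 12985 = -38953/3 ≈ -12984.)
f + j(-80) = -38953/3 + (-80)² = -38953/3 + 6400 = -19753/3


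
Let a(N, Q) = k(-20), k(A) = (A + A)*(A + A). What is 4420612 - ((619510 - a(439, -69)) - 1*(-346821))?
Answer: 3455881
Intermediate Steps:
k(A) = 4*A² (k(A) = (2*A)*(2*A) = 4*A²)
a(N, Q) = 1600 (a(N, Q) = 4*(-20)² = 4*400 = 1600)
4420612 - ((619510 - a(439, -69)) - 1*(-346821)) = 4420612 - ((619510 - 1*1600) - 1*(-346821)) = 4420612 - ((619510 - 1600) + 346821) = 4420612 - (617910 + 346821) = 4420612 - 1*964731 = 4420612 - 964731 = 3455881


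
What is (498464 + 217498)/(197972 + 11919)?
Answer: 715962/209891 ≈ 3.4111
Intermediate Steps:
(498464 + 217498)/(197972 + 11919) = 715962/209891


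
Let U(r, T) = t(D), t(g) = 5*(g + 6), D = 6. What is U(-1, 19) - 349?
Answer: -289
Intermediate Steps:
t(g) = 30 + 5*g (t(g) = 5*(6 + g) = 30 + 5*g)
U(r, T) = 60 (U(r, T) = 30 + 5*6 = 30 + 30 = 60)
U(-1, 19) - 349 = 60 - 349 = -289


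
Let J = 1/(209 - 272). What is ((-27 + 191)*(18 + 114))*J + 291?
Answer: -1105/21 ≈ -52.619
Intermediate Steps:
J = -1/63 (J = 1/(-63) = -1/63 ≈ -0.015873)
((-27 + 191)*(18 + 114))*J + 291 = ((-27 + 191)*(18 + 114))*(-1/63) + 291 = (164*132)*(-1/63) + 291 = 21648*(-1/63) + 291 = -7216/21 + 291 = -1105/21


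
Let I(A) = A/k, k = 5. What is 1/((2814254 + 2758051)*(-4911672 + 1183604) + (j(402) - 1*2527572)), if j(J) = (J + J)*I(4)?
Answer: -5/103869672418344 ≈ -4.8137e-14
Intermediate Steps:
I(A) = A/5
j(J) = 8*J/5 (j(J) = (J + J)*((1/5)*4) = (2*J)*(4/5) = 8*J/5)
1/((2814254 + 2758051)*(-4911672 + 1183604) + (j(402) - 1*2527572)) = 1/((2814254 + 2758051)*(-4911672 + 1183604) + ((8/5)*402 - 1*2527572)) = 1/(5572305*(-3728068) + (3216/5 - 2527572)) = 1/(-20773931956740 - 12634644/5) = 1/(-103869672418344/5) = -5/103869672418344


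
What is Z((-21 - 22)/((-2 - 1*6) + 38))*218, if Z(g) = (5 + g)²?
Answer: 1247941/450 ≈ 2773.2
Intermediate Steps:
Z((-21 - 22)/((-2 - 1*6) + 38))*218 = (5 + (-21 - 22)/((-2 - 1*6) + 38))²*218 = (5 - 43/((-2 - 6) + 38))²*218 = (5 - 43/(-8 + 38))²*218 = (5 - 43/30)²*218 = (107/30)²*218 = (11449/900)*218 = 1247941/450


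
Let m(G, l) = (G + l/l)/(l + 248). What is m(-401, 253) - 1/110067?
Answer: -14675767/18381189 ≈ -0.79841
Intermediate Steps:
m(G, l) = (1 + G)/(248 + l) (m(G, l) = (G + 1)/(248 + l) = (1 + G)/(248 + l))
m(-401, 253) - 1/110067 = (1 - 401)/(248 + 253) - 1/110067 = -400/501 - 1*1/110067 = (1/501)*(-400) - 1/110067 = -400/501 - 1/110067 = -14675767/18381189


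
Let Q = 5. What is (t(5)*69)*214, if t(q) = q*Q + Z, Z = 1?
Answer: 383916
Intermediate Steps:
t(q) = 1 + 5*q (t(q) = q*5 + 1 = 5*q + 1 = 1 + 5*q)
(t(5)*69)*214 = ((1 + 5*5)*69)*214 = ((1 + 25)*69)*214 = (26*69)*214 = 1794*214 = 383916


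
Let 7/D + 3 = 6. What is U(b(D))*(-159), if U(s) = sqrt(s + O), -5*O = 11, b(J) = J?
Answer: -53*sqrt(30)/5 ≈ -58.059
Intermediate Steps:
D = 7/3 (D = 7/(-3 + 6) = 7/3 ≈ 2.3333)
O = -11/5 (O = -1/5*11 = -11/5 ≈ -2.2000)
U(s) = sqrt(-11/5 + s) (U(s) = sqrt(s - 11/5) = sqrt(-11/5 + s))
U(b(D))*(-159) = (sqrt(-55 + 25*(7/3))/5)*(-159) = (sqrt(-55 + 175/3)/5)*(-159) = (sqrt(10/3)/5)*(-159) = ((sqrt(30)/3)/5)*(-159) = (sqrt(30)/15)*(-159) = -53*sqrt(30)/5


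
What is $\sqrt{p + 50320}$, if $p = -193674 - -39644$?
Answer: $i \sqrt{103710} \approx 322.04 i$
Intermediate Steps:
$p = -154030$ ($p = -193674 + 39644 = -154030$)
$\sqrt{p + 50320} = \sqrt{-154030 + 50320} = \sqrt{-103710} = i \sqrt{103710}$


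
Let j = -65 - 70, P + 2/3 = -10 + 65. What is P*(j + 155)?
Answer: 3260/3 ≈ 1086.7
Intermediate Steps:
P = 163/3 (P = -2/3 + (-10 + 65) = -2/3 + 55 = 163/3 ≈ 54.333)
j = -135
P*(j + 155) = 163*(-135 + 155)/3 = (163/3)*20 = 3260/3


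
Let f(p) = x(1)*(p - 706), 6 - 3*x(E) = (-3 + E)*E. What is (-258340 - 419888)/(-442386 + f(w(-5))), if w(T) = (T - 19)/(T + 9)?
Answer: 1017342/666427 ≈ 1.5266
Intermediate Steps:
x(E) = 2 - E*(-3 + E)/3 (x(E) = 2 - (-3 + E)*E/3 = 2 - E*(-3 + E)/3)
w(T) = (-19 + T)/(9 + T)
f(p) = -5648/3 + 8*p/3 (f(p) = (2 + 1 - ⅓*1²)*(p - 706) = (2 + 1 - ⅓*1)*(-706 + p) = (2 + 1 - ⅓)*(-706 + p) = 8*(-706 + p)/3 = -5648/3 + 8*p/3)
(-258340 - 419888)/(-442386 + f(w(-5))) = (-258340 - 419888)/(-442386 + (-5648/3 + 8*((-19 - 5)/(9 - 5))/3)) = -678228/(-442386 + (-5648/3 + 8*(-24/4)/3)) = -678228/(-442386 + (-5648/3 + 8*((¼)*(-24))/3)) = -678228/(-442386 + (-5648/3 + (8/3)*(-6))) = -678228/(-442386 + (-5648/3 - 16)) = -678228/(-442386 - 5696/3) = -678228/(-1332854/3) = -678228*(-3/1332854) = 1017342/666427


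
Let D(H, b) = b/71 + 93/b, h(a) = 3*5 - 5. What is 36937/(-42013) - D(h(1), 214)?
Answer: -2762659965/638345522 ≈ -4.3278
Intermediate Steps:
h(a) = 10 (h(a) = 15 - 5 = 10)
D(H, b) = 93/b + b/71 (D(H, b) = b*(1/71) + 93/b = b/71 + 93/b = 93/b + b/71)
36937/(-42013) - D(h(1), 214) = 36937/(-42013) - (93/214 + (1/71)*214) = 36937*(-1/42013) - (93*(1/214) + 214/71) = -36937/42013 - (93/214 + 214/71) = -36937/42013 - 1*52399/15194 = -36937/42013 - 52399/15194 = -2762659965/638345522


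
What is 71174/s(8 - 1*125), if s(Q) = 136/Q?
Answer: -4163679/68 ≈ -61231.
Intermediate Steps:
71174/s(8 - 1*125) = 71174/((136/(8 - 1*125))) = 71174/((136/(8 - 125))) = 71174/((136/(-117))) = 71174/((136*(-1/117))) = 71174/(-136/117) = 71174*(-117/136) = -4163679/68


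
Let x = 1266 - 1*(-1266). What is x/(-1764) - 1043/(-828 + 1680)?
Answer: -111031/41748 ≈ -2.6596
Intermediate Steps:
x = 2532 (x = 1266 + 1266 = 2532)
x/(-1764) - 1043/(-828 + 1680) = 2532/(-1764) - 1043/(-828 + 1680) = 2532*(-1/1764) - 1043/852 = -211/147 - 1043*1/852 = -211/147 - 1043/852 = -111031/41748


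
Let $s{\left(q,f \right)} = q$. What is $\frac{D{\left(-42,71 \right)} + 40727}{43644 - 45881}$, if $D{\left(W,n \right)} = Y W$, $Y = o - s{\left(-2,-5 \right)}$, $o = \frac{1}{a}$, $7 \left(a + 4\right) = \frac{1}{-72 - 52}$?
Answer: $- \frac{141189595}{7769101} \approx -18.173$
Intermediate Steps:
$a = - \frac{3473}{868}$ ($a = -4 + \frac{1}{7 \left(-72 - 52\right)} = -4 + \frac{1}{7 \left(-124\right)} = -4 + \frac{1}{7} \left(- \frac{1}{124}\right) = -4 - \frac{1}{868} = - \frac{3473}{868} \approx -4.0012$)
$o = - \frac{868}{3473}$ ($o = \frac{1}{- \frac{3473}{868}} = - \frac{868}{3473} \approx -0.24993$)
$Y = \frac{6078}{3473}$ ($Y = - \frac{868}{3473} - -2 = - \frac{868}{3473} + 2 = \frac{6078}{3473} \approx 1.7501$)
$D{\left(W,n \right)} = \frac{6078 W}{3473}$
$\frac{D{\left(-42,71 \right)} + 40727}{43644 - 45881} = \frac{\frac{6078}{3473} \left(-42\right) + 40727}{43644 - 45881} = \frac{- \frac{255276}{3473} + 40727}{-2237} = \frac{141189595}{3473} \left(- \frac{1}{2237}\right) = - \frac{141189595}{7769101}$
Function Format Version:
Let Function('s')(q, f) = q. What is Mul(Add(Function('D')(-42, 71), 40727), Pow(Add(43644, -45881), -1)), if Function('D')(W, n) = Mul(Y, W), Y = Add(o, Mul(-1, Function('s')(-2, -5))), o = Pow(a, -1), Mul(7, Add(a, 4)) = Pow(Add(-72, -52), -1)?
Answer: Rational(-141189595, 7769101) ≈ -18.173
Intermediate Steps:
a = Rational(-3473, 868) (a = Add(-4, Mul(Rational(1, 7), Pow(Add(-72, -52), -1))) = Add(-4, Mul(Rational(1, 7), Pow(-124, -1))) = Add(-4, Mul(Rational(1, 7), Rational(-1, 124))) = Add(-4, Rational(-1, 868)) = Rational(-3473, 868) ≈ -4.0012)
o = Rational(-868, 3473) (o = Pow(Rational(-3473, 868), -1) = Rational(-868, 3473) ≈ -0.24993)
Y = Rational(6078, 3473) (Y = Add(Rational(-868, 3473), Mul(-1, -2)) = Add(Rational(-868, 3473), 2) = Rational(6078, 3473) ≈ 1.7501)
Function('D')(W, n) = Mul(Rational(6078, 3473), W)
Mul(Add(Function('D')(-42, 71), 40727), Pow(Add(43644, -45881), -1)) = Mul(Add(Mul(Rational(6078, 3473), -42), 40727), Pow(Add(43644, -45881), -1)) = Mul(Add(Rational(-255276, 3473), 40727), Pow(-2237, -1)) = Mul(Rational(141189595, 3473), Rational(-1, 2237)) = Rational(-141189595, 7769101)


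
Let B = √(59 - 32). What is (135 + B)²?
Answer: 18252 + 810*√3 ≈ 19655.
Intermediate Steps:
B = 3*√3 (B = √27 = 3*√3 ≈ 5.1962)
(135 + B)² = (135 + 3*√3)²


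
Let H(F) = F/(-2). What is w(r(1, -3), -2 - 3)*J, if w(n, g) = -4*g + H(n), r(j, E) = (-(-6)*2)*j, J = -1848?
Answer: -25872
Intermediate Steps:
H(F) = -F/2 (H(F) = F*(-1/2) = -F/2)
r(j, E) = 12*j (r(j, E) = (-2*(-6))*j = 12*j)
w(n, g) = -4*g - n/2
w(r(1, -3), -2 - 3)*J = (-4*(-2 - 3) - 6)*(-1848) = (-4*(-5) - 1/2*12)*(-1848) = (20 - 6)*(-1848) = 14*(-1848) = -25872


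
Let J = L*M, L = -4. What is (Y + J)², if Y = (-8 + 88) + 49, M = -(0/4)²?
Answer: 16641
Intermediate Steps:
M = 0 (M = -(0*(¼))² = -1*0² = -1*0 = 0)
Y = 129 (Y = 80 + 49 = 129)
J = 0 (J = -4*0 = 0)
(Y + J)² = (129 + 0)² = 129² = 16641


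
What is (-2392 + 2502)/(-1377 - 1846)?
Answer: -10/293 ≈ -0.034130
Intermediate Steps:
(-2392 + 2502)/(-1377 - 1846) = 110/(-3223) = 110*(-1/3223) = -10/293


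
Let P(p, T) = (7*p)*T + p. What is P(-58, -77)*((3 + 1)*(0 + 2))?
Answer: 249632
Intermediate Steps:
P(p, T) = p + 7*T*p (P(p, T) = 7*T*p + p = p + 7*T*p)
P(-58, -77)*((3 + 1)*(0 + 2)) = (-58*(1 + 7*(-77)))*((3 + 1)*(0 + 2)) = (-58*(1 - 539))*(4*2) = -58*(-538)*8 = 31204*8 = 249632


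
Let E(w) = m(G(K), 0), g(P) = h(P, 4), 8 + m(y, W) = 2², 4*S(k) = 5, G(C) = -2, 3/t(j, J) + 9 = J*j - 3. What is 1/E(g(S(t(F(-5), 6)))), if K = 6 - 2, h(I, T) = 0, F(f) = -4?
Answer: -¼ ≈ -0.25000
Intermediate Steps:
t(j, J) = 3/(-12 + J*j) (t(j, J) = 3/(-9 + (J*j - 3)) = 3/(-9 + (-3 + J*j)) = 3/(-12 + J*j))
K = 4
S(k) = 5/4 (S(k) = (¼)*5 = 5/4)
m(y, W) = -4 (m(y, W) = -8 + 2² = -8 + 4 = -4)
g(P) = 0
E(w) = -4
1/E(g(S(t(F(-5), 6)))) = 1/(-4) = -¼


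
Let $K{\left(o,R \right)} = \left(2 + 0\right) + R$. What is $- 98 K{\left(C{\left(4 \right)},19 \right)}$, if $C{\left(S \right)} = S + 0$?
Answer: $-2058$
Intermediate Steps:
$C{\left(S \right)} = S$
$K{\left(o,R \right)} = 2 + R$
$- 98 K{\left(C{\left(4 \right)},19 \right)} = - 98 \left(2 + 19\right) = \left(-98\right) 21 = -2058$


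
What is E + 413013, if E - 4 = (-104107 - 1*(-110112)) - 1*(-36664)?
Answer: 455686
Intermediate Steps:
E = 42673 (E = 4 + ((-104107 - 1*(-110112)) - 1*(-36664)) = 4 + ((-104107 + 110112) + 36664) = 4 + (6005 + 36664) = 4 + 42669 = 42673)
E + 413013 = 42673 + 413013 = 455686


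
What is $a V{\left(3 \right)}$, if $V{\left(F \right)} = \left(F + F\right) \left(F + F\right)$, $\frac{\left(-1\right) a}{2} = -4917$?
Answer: $354024$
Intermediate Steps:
$a = 9834$ ($a = \left(-2\right) \left(-4917\right) = 9834$)
$V{\left(F \right)} = 4 F^{2}$ ($V{\left(F \right)} = 2 F 2 F = 4 F^{2}$)
$a V{\left(3 \right)} = 9834 \cdot 4 \cdot 3^{2} = 9834 \cdot 4 \cdot 9 = 9834 \cdot 36 = 354024$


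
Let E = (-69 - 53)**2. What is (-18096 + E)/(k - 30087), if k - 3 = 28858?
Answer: 1606/613 ≈ 2.6199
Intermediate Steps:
E = 14884 (E = (-122)**2 = 14884)
k = 28861 (k = 3 + 28858 = 28861)
(-18096 + E)/(k - 30087) = (-18096 + 14884)/(28861 - 30087) = -3212/(-1226) = -3212*(-1/1226) = 1606/613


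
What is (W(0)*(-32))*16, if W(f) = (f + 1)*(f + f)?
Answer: 0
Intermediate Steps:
W(f) = 2*f*(1 + f) (W(f) = (1 + f)*(2*f) = 2*f*(1 + f))
(W(0)*(-32))*16 = ((2*0*(1 + 0))*(-32))*16 = ((2*0*1)*(-32))*16 = (0*(-32))*16 = 0*16 = 0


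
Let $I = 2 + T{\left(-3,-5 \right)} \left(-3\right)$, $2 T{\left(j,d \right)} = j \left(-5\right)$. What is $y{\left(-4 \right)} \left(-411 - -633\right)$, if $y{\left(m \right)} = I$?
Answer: $-4551$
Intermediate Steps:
$T{\left(j,d \right)} = - \frac{5 j}{2}$ ($T{\left(j,d \right)} = \frac{j \left(-5\right)}{2} = \frac{\left(-5\right) j}{2} = - \frac{5 j}{2}$)
$I = - \frac{41}{2}$ ($I = 2 + \left(- \frac{5}{2}\right) \left(-3\right) \left(-3\right) = 2 + \frac{15}{2} \left(-3\right) = 2 - \frac{45}{2} = - \frac{41}{2} \approx -20.5$)
$y{\left(m \right)} = - \frac{41}{2}$
$y{\left(-4 \right)} \left(-411 - -633\right) = - \frac{41 \left(-411 - -633\right)}{2} = - \frac{41 \left(-411 + 633\right)}{2} = \left(- \frac{41}{2}\right) 222 = -4551$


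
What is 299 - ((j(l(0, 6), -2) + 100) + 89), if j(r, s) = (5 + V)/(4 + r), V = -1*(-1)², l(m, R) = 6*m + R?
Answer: 548/5 ≈ 109.60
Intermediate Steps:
l(m, R) = R + 6*m
V = -1 (V = -1*1 = -1)
j(r, s) = 4/(4 + r) (j(r, s) = (5 - 1)/(4 + r) = 4/(4 + r))
299 - ((j(l(0, 6), -2) + 100) + 89) = 299 - ((4/(4 + (6 + 6*0)) + 100) + 89) = 299 - ((4/(4 + (6 + 0)) + 100) + 89) = 299 - ((4/(4 + 6) + 100) + 89) = 299 - ((4/10 + 100) + 89) = 299 - ((4*(⅒) + 100) + 89) = 299 - ((⅖ + 100) + 89) = 299 - (502/5 + 89) = 299 - 1*947/5 = 299 - 947/5 = 548/5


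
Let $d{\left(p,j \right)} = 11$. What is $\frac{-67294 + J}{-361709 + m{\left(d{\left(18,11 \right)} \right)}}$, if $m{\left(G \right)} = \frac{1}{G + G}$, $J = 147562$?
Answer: $- \frac{1765896}{7957597} \approx -0.22191$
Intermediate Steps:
$m{\left(G \right)} = \frac{1}{2 G}$
$\frac{-67294 + J}{-361709 + m{\left(d{\left(18,11 \right)} \right)}} = \frac{-67294 + 147562}{-361709 + \frac{1}{2 \cdot 11}} = \frac{80268}{-361709 + \frac{1}{2} \cdot \frac{1}{11}} = \frac{80268}{-361709 + \frac{1}{22}} = \frac{80268}{- \frac{7957597}{22}} = 80268 \left(- \frac{22}{7957597}\right) = - \frac{1765896}{7957597}$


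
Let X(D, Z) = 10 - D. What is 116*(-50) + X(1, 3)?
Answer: -5791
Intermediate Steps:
116*(-50) + X(1, 3) = 116*(-50) + (10 - 1*1) = -5800 + (10 - 1) = -5800 + 9 = -5791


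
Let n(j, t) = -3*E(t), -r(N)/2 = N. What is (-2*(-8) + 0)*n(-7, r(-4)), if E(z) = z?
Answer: -384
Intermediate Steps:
r(N) = -2*N
n(j, t) = -3*t
(-2*(-8) + 0)*n(-7, r(-4)) = (-2*(-8) + 0)*(-(-6)*(-4)) = (16 + 0)*(-3*8) = 16*(-24) = -384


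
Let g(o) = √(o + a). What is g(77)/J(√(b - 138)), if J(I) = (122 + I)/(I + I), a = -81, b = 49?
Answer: -488*√89/14973 + 356*I/14973 ≈ -0.30747 + 0.023776*I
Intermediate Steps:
g(o) = √(-81 + o) (g(o) = √(o - 81) = √(-81 + o))
J(I) = (122 + I)/(2*I) (J(I) = (122 + I)/((2*I)) = (122 + I)*(1/(2*I)) = (122 + I)/(2*I))
g(77)/J(√(b - 138)) = √(-81 + 77)/(((122 + √(49 - 138))/(2*(√(49 - 138))))) = √(-4)/(((122 + √(-89))/(2*(√(-89))))) = (2*I)/(((122 + I*√89)/(2*((I*√89))))) = (2*I)/(((-I*√89/89)*(122 + I*√89)/2)) = (2*I)/((-I*√89*(122 + I*√89)/178)) = (2*I)*(2*I*√89/(122 + I*√89)) = -4*√89/(122 + I*√89)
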